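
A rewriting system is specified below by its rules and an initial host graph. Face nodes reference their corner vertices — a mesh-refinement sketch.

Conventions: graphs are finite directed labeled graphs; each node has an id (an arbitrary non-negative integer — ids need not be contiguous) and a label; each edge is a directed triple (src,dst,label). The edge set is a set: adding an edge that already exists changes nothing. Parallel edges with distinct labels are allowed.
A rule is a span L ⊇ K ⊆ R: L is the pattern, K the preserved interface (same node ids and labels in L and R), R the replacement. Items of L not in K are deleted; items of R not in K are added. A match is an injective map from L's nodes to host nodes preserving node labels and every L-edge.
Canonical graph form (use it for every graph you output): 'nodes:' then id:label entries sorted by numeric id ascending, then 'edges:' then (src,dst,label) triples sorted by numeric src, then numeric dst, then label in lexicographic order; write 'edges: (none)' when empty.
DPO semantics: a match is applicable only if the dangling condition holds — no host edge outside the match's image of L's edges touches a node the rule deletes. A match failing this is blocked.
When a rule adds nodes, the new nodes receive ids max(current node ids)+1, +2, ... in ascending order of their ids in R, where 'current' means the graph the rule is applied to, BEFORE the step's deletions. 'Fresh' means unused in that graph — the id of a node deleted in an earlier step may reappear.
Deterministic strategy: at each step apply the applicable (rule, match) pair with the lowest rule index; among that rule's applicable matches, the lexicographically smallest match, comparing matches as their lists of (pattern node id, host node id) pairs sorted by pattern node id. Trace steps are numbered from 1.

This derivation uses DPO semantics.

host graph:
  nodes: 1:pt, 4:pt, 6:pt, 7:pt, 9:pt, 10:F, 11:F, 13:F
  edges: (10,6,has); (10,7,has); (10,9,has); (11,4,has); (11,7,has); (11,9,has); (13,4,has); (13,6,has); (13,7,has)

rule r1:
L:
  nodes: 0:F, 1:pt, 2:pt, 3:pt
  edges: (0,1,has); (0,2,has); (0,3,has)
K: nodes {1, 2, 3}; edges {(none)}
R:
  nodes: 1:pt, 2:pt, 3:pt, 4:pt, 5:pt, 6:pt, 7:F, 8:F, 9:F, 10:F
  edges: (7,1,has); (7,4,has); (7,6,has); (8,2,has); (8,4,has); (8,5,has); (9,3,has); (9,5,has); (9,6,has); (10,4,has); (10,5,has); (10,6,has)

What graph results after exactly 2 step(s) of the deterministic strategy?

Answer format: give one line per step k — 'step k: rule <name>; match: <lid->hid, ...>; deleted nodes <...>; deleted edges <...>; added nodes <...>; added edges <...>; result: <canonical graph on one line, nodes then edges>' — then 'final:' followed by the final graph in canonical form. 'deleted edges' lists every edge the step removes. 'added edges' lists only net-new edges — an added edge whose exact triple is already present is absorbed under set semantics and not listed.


step 1: rule r1; match: 0->10, 1->6, 2->7, 3->9; deleted nodes 10; deleted edges (10,6,has); (10,7,has); (10,9,has); added nodes 14, 15, 16, 17, 18, 19, 20; added edges (17,6,has); (17,14,has); (17,16,has); (18,7,has); (18,14,has); (18,15,has); (19,9,has); (19,15,has); (19,16,has); (20,14,has); (20,15,has); (20,16,has); result: nodes: 1:pt, 4:pt, 6:pt, 7:pt, 9:pt, 11:F, 13:F, 14:pt, 15:pt, 16:pt, 17:F, 18:F, 19:F, 20:F edges: (11,4,has); (11,7,has); (11,9,has); (13,4,has); (13,6,has); (13,7,has); (17,6,has); (17,14,has); (17,16,has); (18,7,has); (18,14,has); (18,15,has); (19,9,has); (19,15,has); (19,16,has); (20,14,has); (20,15,has); (20,16,has)
step 2: rule r1; match: 0->11, 1->4, 2->7, 3->9; deleted nodes 11; deleted edges (11,4,has); (11,7,has); (11,9,has); added nodes 21, 22, 23, 24, 25, 26, 27; added edges (24,4,has); (24,21,has); (24,23,has); (25,7,has); (25,21,has); (25,22,has); (26,9,has); (26,22,has); (26,23,has); (27,21,has); (27,22,has); (27,23,has); result: nodes: 1:pt, 4:pt, 6:pt, 7:pt, 9:pt, 13:F, 14:pt, 15:pt, 16:pt, 17:F, 18:F, 19:F, 20:F, 21:pt, 22:pt, 23:pt, 24:F, 25:F, 26:F, 27:F edges: (13,4,has); (13,6,has); (13,7,has); (17,6,has); (17,14,has); (17,16,has); (18,7,has); (18,14,has); (18,15,has); (19,9,has); (19,15,has); (19,16,has); (20,14,has); (20,15,has); (20,16,has); (24,4,has); (24,21,has); (24,23,has); (25,7,has); (25,21,has); (25,22,has); (26,9,has); (26,22,has); (26,23,has); (27,21,has); (27,22,has); (27,23,has)
final:
nodes: 1:pt, 4:pt, 6:pt, 7:pt, 9:pt, 13:F, 14:pt, 15:pt, 16:pt, 17:F, 18:F, 19:F, 20:F, 21:pt, 22:pt, 23:pt, 24:F, 25:F, 26:F, 27:F
edges: (13,4,has); (13,6,has); (13,7,has); (17,6,has); (17,14,has); (17,16,has); (18,7,has); (18,14,has); (18,15,has); (19,9,has); (19,15,has); (19,16,has); (20,14,has); (20,15,has); (20,16,has); (24,4,has); (24,21,has); (24,23,has); (25,7,has); (25,21,has); (25,22,has); (26,9,has); (26,22,has); (26,23,has); (27,21,has); (27,22,has); (27,23,has)


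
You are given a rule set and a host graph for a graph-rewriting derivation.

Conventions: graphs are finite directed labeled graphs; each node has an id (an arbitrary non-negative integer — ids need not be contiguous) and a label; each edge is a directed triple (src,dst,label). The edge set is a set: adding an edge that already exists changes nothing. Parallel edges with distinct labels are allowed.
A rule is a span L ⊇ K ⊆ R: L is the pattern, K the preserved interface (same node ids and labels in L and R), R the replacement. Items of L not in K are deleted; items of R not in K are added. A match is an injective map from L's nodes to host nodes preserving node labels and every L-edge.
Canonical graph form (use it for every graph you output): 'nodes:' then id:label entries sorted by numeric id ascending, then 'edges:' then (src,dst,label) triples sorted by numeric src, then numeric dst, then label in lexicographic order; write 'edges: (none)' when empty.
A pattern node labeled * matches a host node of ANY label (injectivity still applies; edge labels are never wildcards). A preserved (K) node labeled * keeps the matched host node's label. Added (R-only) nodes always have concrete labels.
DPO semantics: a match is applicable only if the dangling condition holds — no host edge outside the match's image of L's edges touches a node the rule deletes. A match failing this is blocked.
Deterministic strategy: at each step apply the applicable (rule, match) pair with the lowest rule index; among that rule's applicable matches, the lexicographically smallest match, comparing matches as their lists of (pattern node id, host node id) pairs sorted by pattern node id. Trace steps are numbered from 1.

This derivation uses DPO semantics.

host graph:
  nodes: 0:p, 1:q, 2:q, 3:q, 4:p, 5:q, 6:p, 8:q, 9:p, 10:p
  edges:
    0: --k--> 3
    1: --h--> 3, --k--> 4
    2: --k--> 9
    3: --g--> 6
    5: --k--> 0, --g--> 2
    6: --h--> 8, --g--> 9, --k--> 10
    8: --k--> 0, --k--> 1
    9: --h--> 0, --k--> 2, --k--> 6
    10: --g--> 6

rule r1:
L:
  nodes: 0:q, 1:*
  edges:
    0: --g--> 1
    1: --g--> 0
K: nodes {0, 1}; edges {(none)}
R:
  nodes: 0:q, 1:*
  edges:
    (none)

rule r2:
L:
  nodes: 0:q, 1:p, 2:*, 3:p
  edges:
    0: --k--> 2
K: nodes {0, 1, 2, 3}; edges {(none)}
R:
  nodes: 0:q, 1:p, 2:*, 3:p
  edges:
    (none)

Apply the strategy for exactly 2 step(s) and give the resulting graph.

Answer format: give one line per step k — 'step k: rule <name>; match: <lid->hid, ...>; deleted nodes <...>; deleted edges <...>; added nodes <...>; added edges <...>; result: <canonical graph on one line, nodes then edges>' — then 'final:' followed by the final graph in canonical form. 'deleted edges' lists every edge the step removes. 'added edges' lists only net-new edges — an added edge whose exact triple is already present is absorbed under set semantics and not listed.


step 1: rule r2; match: 0->1, 1->0, 2->4, 3->6; deleted nodes (none); deleted edges (1,4,k); added nodes (none); added edges (none); result: nodes: 0:p, 1:q, 2:q, 3:q, 4:p, 5:q, 6:p, 8:q, 9:p, 10:p edges: (0,3,k); (1,3,h); (2,9,k); (3,6,g); (5,0,k); (5,2,g); (6,8,h); (6,9,g); (6,10,k); (8,0,k); (8,1,k); (9,0,h); (9,2,k); (9,6,k); (10,6,g)
step 2: rule r2; match: 0->2, 1->0, 2->9, 3->4; deleted nodes (none); deleted edges (2,9,k); added nodes (none); added edges (none); result: nodes: 0:p, 1:q, 2:q, 3:q, 4:p, 5:q, 6:p, 8:q, 9:p, 10:p edges: (0,3,k); (1,3,h); (3,6,g); (5,0,k); (5,2,g); (6,8,h); (6,9,g); (6,10,k); (8,0,k); (8,1,k); (9,0,h); (9,2,k); (9,6,k); (10,6,g)
final:
nodes: 0:p, 1:q, 2:q, 3:q, 4:p, 5:q, 6:p, 8:q, 9:p, 10:p
edges: (0,3,k); (1,3,h); (3,6,g); (5,0,k); (5,2,g); (6,8,h); (6,9,g); (6,10,k); (8,0,k); (8,1,k); (9,0,h); (9,2,k); (9,6,k); (10,6,g)


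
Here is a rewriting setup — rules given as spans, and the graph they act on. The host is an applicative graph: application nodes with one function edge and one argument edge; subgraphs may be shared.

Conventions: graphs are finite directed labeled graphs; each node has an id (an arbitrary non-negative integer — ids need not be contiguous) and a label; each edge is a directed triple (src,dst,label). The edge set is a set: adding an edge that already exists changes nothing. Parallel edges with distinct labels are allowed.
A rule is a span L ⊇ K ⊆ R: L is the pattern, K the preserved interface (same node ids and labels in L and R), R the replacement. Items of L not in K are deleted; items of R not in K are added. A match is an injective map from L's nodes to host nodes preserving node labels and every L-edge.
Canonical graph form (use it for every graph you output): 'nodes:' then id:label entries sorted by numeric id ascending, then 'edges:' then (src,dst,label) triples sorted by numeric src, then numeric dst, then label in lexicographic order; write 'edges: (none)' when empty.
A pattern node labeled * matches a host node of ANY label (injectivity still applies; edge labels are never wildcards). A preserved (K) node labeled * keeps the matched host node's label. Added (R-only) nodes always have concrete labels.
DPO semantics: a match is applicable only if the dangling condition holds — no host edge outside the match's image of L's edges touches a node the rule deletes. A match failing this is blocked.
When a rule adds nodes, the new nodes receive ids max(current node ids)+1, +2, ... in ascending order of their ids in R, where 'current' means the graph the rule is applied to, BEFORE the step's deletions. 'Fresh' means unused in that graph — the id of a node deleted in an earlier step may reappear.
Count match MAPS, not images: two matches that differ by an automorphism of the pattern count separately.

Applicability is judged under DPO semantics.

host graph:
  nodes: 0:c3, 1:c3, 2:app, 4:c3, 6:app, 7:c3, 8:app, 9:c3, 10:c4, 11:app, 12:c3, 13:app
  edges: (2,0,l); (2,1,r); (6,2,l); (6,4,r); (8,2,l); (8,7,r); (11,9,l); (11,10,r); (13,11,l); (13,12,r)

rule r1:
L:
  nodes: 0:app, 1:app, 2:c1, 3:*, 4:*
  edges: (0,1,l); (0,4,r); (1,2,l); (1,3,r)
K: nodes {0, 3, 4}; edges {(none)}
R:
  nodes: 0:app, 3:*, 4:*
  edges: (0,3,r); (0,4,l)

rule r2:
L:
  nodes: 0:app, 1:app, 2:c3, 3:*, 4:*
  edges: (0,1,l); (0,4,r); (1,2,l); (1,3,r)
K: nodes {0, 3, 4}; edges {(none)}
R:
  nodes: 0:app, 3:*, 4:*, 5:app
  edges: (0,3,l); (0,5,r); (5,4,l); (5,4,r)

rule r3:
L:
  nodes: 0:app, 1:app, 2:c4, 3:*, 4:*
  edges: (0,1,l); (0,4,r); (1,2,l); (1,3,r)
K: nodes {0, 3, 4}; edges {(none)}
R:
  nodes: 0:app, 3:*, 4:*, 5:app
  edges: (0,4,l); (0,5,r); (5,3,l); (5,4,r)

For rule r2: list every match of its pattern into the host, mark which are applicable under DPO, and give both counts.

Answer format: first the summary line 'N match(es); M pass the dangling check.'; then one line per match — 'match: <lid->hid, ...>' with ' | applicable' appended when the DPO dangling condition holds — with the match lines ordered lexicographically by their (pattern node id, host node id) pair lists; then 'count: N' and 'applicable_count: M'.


3 match(es); 1 pass the dangling check.
match: 0->6, 1->2, 2->0, 3->1, 4->4
match: 0->8, 1->2, 2->0, 3->1, 4->7
match: 0->13, 1->11, 2->9, 3->10, 4->12 | applicable
count: 3
applicable_count: 1


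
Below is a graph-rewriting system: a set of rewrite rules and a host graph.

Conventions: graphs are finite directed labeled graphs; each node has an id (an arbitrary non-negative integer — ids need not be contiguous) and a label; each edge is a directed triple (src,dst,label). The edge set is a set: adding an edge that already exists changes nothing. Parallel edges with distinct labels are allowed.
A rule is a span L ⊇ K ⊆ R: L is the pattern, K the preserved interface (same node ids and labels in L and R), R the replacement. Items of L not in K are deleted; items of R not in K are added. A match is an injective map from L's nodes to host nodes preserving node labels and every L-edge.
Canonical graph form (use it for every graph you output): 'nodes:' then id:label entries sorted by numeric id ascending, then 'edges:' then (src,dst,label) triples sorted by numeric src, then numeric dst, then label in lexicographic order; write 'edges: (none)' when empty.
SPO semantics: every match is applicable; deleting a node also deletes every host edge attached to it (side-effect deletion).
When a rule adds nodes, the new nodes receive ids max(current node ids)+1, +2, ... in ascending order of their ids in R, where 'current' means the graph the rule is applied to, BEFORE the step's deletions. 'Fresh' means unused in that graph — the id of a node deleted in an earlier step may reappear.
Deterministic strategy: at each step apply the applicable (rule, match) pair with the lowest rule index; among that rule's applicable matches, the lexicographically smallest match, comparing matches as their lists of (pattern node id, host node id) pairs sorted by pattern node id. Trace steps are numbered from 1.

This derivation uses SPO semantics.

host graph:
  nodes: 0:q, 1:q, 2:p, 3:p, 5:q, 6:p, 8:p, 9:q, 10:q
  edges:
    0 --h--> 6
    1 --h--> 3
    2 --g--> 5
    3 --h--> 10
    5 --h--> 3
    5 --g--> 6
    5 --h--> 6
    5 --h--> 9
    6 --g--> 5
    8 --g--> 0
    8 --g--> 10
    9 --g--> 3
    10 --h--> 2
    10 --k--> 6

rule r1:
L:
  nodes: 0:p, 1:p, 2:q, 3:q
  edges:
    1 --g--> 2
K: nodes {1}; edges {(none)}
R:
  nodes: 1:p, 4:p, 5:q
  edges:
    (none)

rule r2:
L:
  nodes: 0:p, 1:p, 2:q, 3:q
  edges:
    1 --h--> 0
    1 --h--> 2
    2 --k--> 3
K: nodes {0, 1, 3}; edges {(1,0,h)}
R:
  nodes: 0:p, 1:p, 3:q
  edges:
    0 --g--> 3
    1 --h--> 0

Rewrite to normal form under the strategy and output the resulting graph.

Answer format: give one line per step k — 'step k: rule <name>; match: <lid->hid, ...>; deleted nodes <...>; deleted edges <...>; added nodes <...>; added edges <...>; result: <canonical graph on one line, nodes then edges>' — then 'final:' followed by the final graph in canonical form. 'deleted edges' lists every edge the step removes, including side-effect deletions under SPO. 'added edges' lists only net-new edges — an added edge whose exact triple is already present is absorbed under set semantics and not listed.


step 1: rule r1; match: 0->2, 1->6, 2->5, 3->0; deleted nodes 0, 2, 5; deleted edges (0,6,h); (2,5,g); (5,3,h); (5,6,g); (5,6,h); (5,9,h); (6,5,g); (8,0,g); (10,2,h); added nodes 11, 12; added edges (none); result: nodes: 1:q, 3:p, 6:p, 8:p, 9:q, 10:q, 11:p, 12:q edges: (1,3,h); (3,10,h); (8,10,g); (9,3,g); (10,6,k)
step 2: rule r1; match: 0->3, 1->8, 2->10, 3->1; deleted nodes 1, 3, 10; deleted edges (1,3,h); (3,10,h); (8,10,g); (9,3,g); (10,6,k); added nodes 13, 14; added edges (none); result: nodes: 6:p, 8:p, 9:q, 11:p, 12:q, 13:p, 14:q edges: (none)
final:
nodes: 6:p, 8:p, 9:q, 11:p, 12:q, 13:p, 14:q
edges: (none)


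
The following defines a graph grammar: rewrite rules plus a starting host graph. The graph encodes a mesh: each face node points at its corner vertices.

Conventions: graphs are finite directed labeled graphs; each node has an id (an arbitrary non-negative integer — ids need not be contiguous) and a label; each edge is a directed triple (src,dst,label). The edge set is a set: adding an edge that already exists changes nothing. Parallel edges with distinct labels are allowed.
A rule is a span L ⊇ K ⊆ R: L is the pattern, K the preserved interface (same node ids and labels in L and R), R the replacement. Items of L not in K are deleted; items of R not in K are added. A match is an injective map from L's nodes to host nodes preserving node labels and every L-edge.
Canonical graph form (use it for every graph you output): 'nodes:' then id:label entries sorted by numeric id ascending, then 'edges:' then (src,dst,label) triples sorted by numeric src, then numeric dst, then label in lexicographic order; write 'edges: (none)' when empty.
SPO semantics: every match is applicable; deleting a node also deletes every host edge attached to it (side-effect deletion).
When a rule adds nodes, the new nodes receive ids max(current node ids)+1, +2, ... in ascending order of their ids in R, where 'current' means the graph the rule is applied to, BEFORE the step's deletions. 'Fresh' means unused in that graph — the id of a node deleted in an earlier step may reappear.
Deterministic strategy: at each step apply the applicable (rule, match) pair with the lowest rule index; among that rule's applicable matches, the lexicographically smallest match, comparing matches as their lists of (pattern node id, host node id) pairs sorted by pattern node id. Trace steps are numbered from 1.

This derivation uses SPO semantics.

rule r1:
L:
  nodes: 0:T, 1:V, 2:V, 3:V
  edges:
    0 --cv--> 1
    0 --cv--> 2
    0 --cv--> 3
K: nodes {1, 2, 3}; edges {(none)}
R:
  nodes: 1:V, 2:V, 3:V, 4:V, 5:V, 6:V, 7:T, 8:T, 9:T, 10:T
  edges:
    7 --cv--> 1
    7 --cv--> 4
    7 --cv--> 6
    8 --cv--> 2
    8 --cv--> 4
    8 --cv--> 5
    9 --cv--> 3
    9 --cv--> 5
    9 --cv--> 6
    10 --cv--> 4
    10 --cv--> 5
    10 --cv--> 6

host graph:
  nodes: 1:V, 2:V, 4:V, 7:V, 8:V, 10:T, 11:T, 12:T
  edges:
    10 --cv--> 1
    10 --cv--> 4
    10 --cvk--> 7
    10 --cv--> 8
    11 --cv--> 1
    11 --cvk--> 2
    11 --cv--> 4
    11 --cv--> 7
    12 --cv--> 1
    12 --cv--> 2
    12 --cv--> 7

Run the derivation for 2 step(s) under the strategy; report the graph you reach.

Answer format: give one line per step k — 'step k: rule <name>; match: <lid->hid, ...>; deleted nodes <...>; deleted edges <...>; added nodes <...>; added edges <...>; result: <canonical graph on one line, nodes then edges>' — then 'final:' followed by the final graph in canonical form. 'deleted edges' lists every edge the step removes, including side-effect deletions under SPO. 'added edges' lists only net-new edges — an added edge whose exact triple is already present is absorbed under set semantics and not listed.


step 1: rule r1; match: 0->10, 1->1, 2->4, 3->8; deleted nodes 10; deleted edges (10,1,cv); (10,4,cv); (10,7,cvk); (10,8,cv); added nodes 13, 14, 15, 16, 17, 18, 19; added edges (16,1,cv); (16,13,cv); (16,15,cv); (17,4,cv); (17,13,cv); (17,14,cv); (18,8,cv); (18,14,cv); (18,15,cv); (19,13,cv); (19,14,cv); (19,15,cv); result: nodes: 1:V, 2:V, 4:V, 7:V, 8:V, 11:T, 12:T, 13:V, 14:V, 15:V, 16:T, 17:T, 18:T, 19:T edges: (11,1,cv); (11,2,cvk); (11,4,cv); (11,7,cv); (12,1,cv); (12,2,cv); (12,7,cv); (16,1,cv); (16,13,cv); (16,15,cv); (17,4,cv); (17,13,cv); (17,14,cv); (18,8,cv); (18,14,cv); (18,15,cv); (19,13,cv); (19,14,cv); (19,15,cv)
step 2: rule r1; match: 0->11, 1->1, 2->4, 3->7; deleted nodes 11; deleted edges (11,1,cv); (11,2,cvk); (11,4,cv); (11,7,cv); added nodes 20, 21, 22, 23, 24, 25, 26; added edges (23,1,cv); (23,20,cv); (23,22,cv); (24,4,cv); (24,20,cv); (24,21,cv); (25,7,cv); (25,21,cv); (25,22,cv); (26,20,cv); (26,21,cv); (26,22,cv); result: nodes: 1:V, 2:V, 4:V, 7:V, 8:V, 12:T, 13:V, 14:V, 15:V, 16:T, 17:T, 18:T, 19:T, 20:V, 21:V, 22:V, 23:T, 24:T, 25:T, 26:T edges: (12,1,cv); (12,2,cv); (12,7,cv); (16,1,cv); (16,13,cv); (16,15,cv); (17,4,cv); (17,13,cv); (17,14,cv); (18,8,cv); (18,14,cv); (18,15,cv); (19,13,cv); (19,14,cv); (19,15,cv); (23,1,cv); (23,20,cv); (23,22,cv); (24,4,cv); (24,20,cv); (24,21,cv); (25,7,cv); (25,21,cv); (25,22,cv); (26,20,cv); (26,21,cv); (26,22,cv)
final:
nodes: 1:V, 2:V, 4:V, 7:V, 8:V, 12:T, 13:V, 14:V, 15:V, 16:T, 17:T, 18:T, 19:T, 20:V, 21:V, 22:V, 23:T, 24:T, 25:T, 26:T
edges: (12,1,cv); (12,2,cv); (12,7,cv); (16,1,cv); (16,13,cv); (16,15,cv); (17,4,cv); (17,13,cv); (17,14,cv); (18,8,cv); (18,14,cv); (18,15,cv); (19,13,cv); (19,14,cv); (19,15,cv); (23,1,cv); (23,20,cv); (23,22,cv); (24,4,cv); (24,20,cv); (24,21,cv); (25,7,cv); (25,21,cv); (25,22,cv); (26,20,cv); (26,21,cv); (26,22,cv)


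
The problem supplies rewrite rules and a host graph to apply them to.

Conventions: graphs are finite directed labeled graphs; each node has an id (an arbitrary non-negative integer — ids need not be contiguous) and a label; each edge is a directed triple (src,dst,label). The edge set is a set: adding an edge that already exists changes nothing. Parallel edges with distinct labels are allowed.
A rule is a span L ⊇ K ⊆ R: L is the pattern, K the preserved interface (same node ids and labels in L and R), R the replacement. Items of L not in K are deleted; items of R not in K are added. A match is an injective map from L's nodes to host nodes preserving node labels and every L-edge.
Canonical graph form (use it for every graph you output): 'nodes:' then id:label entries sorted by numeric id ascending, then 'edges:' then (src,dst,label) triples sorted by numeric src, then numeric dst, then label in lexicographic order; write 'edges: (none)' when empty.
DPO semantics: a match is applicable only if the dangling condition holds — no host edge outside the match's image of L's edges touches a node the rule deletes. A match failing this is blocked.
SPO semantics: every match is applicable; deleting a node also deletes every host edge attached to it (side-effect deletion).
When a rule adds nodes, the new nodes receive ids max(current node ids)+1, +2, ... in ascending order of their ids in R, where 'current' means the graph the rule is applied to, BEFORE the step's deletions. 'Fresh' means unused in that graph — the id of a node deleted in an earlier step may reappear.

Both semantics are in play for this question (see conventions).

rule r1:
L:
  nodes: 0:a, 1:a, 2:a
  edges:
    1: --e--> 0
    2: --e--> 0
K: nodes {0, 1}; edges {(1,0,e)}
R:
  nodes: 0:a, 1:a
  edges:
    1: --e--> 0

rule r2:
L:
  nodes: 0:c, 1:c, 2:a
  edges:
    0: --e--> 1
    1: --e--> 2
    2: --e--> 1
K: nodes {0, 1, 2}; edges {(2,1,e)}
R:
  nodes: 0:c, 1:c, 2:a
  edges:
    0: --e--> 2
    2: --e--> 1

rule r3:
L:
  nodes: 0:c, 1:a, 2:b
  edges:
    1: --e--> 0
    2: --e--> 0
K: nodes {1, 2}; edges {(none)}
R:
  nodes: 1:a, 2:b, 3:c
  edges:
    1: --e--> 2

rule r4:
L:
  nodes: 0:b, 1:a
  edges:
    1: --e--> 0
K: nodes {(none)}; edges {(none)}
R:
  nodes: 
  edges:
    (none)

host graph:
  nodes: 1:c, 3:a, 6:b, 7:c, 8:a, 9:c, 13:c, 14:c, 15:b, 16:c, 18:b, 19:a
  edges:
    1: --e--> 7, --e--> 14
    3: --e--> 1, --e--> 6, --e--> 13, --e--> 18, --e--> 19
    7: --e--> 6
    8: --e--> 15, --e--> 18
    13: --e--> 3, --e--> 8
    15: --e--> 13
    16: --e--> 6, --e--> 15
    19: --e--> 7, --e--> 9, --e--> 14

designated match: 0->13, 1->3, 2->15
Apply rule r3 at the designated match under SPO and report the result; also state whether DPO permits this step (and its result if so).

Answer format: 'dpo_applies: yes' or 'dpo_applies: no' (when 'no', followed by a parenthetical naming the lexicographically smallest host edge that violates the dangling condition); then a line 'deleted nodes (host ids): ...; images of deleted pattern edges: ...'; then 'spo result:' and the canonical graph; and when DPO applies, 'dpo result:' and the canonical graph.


dpo_applies: no
(the rule deletes node 13, which keeps host edge (13,3,e) outside the match image — the dangling condition fails, DPO blocks; SPO proceeds and side-deletes such edges)
deleted nodes (host ids): 13; images of deleted pattern edges: (3,13,e); (15,13,e)
spo result:
nodes: 1:c, 3:a, 6:b, 7:c, 8:a, 9:c, 14:c, 15:b, 16:c, 18:b, 19:a, 20:c
edges: (1,7,e); (1,14,e); (3,1,e); (3,6,e); (3,15,e); (3,18,e); (3,19,e); (7,6,e); (8,15,e); (8,18,e); (16,6,e); (16,15,e); (19,7,e); (19,9,e); (19,14,e)


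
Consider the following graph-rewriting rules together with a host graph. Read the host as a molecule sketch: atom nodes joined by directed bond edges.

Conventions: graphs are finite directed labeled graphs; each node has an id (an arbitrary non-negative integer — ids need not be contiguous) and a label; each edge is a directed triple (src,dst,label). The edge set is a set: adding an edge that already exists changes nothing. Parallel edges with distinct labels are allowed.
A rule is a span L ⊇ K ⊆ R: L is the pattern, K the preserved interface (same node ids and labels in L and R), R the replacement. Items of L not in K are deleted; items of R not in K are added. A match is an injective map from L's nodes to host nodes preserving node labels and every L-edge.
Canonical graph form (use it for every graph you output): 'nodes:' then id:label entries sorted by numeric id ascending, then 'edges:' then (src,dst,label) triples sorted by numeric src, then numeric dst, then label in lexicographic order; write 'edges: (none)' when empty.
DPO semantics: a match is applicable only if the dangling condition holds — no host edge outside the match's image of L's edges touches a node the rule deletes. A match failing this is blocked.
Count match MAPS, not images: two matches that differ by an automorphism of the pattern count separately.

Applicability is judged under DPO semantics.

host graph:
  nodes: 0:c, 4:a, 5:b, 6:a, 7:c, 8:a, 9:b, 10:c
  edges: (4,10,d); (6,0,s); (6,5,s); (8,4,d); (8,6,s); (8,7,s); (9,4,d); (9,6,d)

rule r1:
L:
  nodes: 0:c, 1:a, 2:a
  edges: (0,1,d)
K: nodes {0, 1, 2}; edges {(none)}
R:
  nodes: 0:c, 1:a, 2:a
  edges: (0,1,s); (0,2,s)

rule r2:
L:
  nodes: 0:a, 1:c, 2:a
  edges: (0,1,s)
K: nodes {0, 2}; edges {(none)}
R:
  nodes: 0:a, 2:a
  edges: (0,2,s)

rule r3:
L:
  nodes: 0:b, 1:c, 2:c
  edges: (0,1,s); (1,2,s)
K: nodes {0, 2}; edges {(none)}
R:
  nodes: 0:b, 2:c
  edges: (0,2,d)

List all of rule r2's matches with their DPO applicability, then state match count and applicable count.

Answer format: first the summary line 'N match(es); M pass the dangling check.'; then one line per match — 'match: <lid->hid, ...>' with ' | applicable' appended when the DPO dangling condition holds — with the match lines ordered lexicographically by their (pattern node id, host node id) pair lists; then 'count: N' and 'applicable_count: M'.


4 match(es); 4 pass the dangling check.
match: 0->6, 1->0, 2->4 | applicable
match: 0->6, 1->0, 2->8 | applicable
match: 0->8, 1->7, 2->4 | applicable
match: 0->8, 1->7, 2->6 | applicable
count: 4
applicable_count: 4


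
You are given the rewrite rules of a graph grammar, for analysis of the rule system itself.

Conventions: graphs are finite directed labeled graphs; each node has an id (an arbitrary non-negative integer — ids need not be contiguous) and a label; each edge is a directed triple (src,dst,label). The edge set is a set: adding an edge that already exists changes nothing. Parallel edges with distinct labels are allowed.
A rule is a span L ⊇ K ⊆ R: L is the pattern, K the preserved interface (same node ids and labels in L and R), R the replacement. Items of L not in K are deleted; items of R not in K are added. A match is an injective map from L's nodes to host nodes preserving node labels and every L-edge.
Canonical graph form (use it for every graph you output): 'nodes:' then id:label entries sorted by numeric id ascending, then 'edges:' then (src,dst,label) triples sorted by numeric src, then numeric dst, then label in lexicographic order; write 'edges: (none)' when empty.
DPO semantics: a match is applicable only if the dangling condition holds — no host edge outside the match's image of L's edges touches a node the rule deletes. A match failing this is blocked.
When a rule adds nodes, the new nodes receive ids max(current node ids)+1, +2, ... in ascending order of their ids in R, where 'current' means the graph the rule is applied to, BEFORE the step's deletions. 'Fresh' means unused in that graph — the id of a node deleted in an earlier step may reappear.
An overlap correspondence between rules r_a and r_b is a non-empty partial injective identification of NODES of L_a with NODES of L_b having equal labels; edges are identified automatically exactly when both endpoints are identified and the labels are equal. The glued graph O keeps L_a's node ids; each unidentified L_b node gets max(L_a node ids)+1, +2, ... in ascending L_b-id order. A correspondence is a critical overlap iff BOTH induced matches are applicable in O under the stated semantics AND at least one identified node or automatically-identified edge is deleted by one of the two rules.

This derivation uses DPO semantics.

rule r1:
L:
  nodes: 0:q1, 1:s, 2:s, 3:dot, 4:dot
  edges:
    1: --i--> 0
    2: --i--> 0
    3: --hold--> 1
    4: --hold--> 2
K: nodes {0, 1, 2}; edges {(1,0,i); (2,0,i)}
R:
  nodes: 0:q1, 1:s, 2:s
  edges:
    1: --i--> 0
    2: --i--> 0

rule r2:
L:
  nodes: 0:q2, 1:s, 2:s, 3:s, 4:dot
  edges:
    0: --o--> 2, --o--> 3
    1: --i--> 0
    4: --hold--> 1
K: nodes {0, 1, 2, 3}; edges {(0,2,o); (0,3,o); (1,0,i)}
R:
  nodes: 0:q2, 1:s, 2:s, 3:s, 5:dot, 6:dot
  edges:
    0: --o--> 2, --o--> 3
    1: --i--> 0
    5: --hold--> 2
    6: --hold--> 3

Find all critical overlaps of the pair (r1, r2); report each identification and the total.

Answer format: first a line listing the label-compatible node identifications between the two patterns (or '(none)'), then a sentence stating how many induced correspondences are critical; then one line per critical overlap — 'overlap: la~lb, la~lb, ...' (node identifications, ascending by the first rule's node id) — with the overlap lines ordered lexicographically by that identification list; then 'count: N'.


label-compatible node identifications between L(r1) and L(r2): 1~1, 1~2, 1~3, 2~1, 2~2, 2~3, 3~4, 4~4
6 of the induced correspondences are critical overlaps of r1 and r2.
overlap: 1~1, 2~2, 3~4
overlap: 1~1, 2~3, 3~4
overlap: 1~1, 3~4
overlap: 1~2, 2~1, 4~4
overlap: 1~3, 2~1, 4~4
overlap: 2~1, 4~4
count: 6


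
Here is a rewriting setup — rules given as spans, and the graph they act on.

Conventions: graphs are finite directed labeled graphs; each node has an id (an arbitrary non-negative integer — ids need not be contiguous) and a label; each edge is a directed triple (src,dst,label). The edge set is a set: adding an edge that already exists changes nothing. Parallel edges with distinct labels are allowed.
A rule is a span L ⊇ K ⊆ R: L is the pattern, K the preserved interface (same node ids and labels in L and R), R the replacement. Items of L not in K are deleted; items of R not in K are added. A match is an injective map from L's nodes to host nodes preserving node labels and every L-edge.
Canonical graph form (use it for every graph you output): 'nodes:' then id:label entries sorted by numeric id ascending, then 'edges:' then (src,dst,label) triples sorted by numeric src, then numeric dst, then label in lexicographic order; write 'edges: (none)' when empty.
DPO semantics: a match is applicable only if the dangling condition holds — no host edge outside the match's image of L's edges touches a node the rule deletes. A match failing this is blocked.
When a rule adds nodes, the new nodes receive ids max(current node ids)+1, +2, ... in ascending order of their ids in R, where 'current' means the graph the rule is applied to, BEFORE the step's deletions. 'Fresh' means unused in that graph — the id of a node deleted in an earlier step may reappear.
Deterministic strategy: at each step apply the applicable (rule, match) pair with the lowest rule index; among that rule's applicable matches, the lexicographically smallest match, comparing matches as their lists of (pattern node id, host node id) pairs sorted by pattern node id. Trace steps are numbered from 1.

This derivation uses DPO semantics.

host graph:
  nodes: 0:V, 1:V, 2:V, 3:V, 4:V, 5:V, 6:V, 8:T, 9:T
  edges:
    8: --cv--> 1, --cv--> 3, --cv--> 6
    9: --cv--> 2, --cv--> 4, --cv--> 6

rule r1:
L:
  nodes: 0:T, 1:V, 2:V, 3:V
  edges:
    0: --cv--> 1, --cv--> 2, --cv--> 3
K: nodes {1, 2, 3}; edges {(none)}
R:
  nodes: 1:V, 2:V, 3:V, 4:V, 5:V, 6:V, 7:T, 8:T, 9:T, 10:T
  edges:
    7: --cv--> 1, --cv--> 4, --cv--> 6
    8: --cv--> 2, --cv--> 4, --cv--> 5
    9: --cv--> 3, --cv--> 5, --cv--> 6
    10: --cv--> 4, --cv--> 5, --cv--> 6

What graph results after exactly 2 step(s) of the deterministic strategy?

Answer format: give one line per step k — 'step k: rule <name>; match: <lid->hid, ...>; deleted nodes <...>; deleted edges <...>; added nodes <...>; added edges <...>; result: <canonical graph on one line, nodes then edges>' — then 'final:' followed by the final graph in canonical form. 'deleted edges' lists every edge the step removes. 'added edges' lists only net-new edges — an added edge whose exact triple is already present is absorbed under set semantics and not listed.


step 1: rule r1; match: 0->8, 1->1, 2->3, 3->6; deleted nodes 8; deleted edges (8,1,cv); (8,3,cv); (8,6,cv); added nodes 10, 11, 12, 13, 14, 15, 16; added edges (13,1,cv); (13,10,cv); (13,12,cv); (14,3,cv); (14,10,cv); (14,11,cv); (15,6,cv); (15,11,cv); (15,12,cv); (16,10,cv); (16,11,cv); (16,12,cv); result: nodes: 0:V, 1:V, 2:V, 3:V, 4:V, 5:V, 6:V, 9:T, 10:V, 11:V, 12:V, 13:T, 14:T, 15:T, 16:T edges: (9,2,cv); (9,4,cv); (9,6,cv); (13,1,cv); (13,10,cv); (13,12,cv); (14,3,cv); (14,10,cv); (14,11,cv); (15,6,cv); (15,11,cv); (15,12,cv); (16,10,cv); (16,11,cv); (16,12,cv)
step 2: rule r1; match: 0->9, 1->2, 2->4, 3->6; deleted nodes 9; deleted edges (9,2,cv); (9,4,cv); (9,6,cv); added nodes 17, 18, 19, 20, 21, 22, 23; added edges (20,2,cv); (20,17,cv); (20,19,cv); (21,4,cv); (21,17,cv); (21,18,cv); (22,6,cv); (22,18,cv); (22,19,cv); (23,17,cv); (23,18,cv); (23,19,cv); result: nodes: 0:V, 1:V, 2:V, 3:V, 4:V, 5:V, 6:V, 10:V, 11:V, 12:V, 13:T, 14:T, 15:T, 16:T, 17:V, 18:V, 19:V, 20:T, 21:T, 22:T, 23:T edges: (13,1,cv); (13,10,cv); (13,12,cv); (14,3,cv); (14,10,cv); (14,11,cv); (15,6,cv); (15,11,cv); (15,12,cv); (16,10,cv); (16,11,cv); (16,12,cv); (20,2,cv); (20,17,cv); (20,19,cv); (21,4,cv); (21,17,cv); (21,18,cv); (22,6,cv); (22,18,cv); (22,19,cv); (23,17,cv); (23,18,cv); (23,19,cv)
final:
nodes: 0:V, 1:V, 2:V, 3:V, 4:V, 5:V, 6:V, 10:V, 11:V, 12:V, 13:T, 14:T, 15:T, 16:T, 17:V, 18:V, 19:V, 20:T, 21:T, 22:T, 23:T
edges: (13,1,cv); (13,10,cv); (13,12,cv); (14,3,cv); (14,10,cv); (14,11,cv); (15,6,cv); (15,11,cv); (15,12,cv); (16,10,cv); (16,11,cv); (16,12,cv); (20,2,cv); (20,17,cv); (20,19,cv); (21,4,cv); (21,17,cv); (21,18,cv); (22,6,cv); (22,18,cv); (22,19,cv); (23,17,cv); (23,18,cv); (23,19,cv)


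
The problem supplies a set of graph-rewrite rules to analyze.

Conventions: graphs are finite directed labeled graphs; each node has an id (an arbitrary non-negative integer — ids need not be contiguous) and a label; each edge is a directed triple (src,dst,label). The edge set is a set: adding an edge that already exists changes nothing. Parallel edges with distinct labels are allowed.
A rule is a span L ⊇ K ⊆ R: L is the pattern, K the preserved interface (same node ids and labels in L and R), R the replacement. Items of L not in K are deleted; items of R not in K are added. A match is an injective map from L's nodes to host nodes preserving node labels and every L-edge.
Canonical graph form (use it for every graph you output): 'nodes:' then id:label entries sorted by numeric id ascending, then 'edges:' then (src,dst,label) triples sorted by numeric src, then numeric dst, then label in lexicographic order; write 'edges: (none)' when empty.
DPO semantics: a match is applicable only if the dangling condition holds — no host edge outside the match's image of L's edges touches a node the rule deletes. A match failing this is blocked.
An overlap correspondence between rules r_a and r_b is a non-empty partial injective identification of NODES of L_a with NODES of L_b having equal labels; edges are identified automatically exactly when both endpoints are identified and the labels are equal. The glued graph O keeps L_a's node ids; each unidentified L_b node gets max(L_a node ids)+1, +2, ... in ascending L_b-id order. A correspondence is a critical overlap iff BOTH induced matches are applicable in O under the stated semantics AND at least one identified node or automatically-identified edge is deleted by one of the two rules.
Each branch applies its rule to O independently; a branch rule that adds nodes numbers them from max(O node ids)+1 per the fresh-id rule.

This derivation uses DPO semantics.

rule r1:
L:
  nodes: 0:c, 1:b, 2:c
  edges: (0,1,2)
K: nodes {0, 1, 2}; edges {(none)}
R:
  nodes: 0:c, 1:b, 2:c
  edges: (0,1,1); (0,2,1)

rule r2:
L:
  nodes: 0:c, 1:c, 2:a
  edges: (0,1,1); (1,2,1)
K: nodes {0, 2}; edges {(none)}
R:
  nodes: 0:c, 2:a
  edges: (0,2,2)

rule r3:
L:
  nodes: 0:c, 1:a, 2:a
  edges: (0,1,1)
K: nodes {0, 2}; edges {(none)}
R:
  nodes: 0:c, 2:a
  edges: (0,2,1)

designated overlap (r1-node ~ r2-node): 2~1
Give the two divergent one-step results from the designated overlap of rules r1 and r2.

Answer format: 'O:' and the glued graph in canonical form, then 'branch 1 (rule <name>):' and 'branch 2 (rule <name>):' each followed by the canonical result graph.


O:
nodes: 0:c, 1:b, 2:c, 3:c, 4:a
edges: (0,1,2); (2,4,1); (3,2,1)
branch 1 (rule r1):
nodes: 0:c, 1:b, 2:c, 3:c, 4:a
edges: (0,1,1); (0,2,1); (2,4,1); (3,2,1)
branch 2 (rule r2):
nodes: 0:c, 1:b, 3:c, 4:a
edges: (0,1,2); (3,4,2)


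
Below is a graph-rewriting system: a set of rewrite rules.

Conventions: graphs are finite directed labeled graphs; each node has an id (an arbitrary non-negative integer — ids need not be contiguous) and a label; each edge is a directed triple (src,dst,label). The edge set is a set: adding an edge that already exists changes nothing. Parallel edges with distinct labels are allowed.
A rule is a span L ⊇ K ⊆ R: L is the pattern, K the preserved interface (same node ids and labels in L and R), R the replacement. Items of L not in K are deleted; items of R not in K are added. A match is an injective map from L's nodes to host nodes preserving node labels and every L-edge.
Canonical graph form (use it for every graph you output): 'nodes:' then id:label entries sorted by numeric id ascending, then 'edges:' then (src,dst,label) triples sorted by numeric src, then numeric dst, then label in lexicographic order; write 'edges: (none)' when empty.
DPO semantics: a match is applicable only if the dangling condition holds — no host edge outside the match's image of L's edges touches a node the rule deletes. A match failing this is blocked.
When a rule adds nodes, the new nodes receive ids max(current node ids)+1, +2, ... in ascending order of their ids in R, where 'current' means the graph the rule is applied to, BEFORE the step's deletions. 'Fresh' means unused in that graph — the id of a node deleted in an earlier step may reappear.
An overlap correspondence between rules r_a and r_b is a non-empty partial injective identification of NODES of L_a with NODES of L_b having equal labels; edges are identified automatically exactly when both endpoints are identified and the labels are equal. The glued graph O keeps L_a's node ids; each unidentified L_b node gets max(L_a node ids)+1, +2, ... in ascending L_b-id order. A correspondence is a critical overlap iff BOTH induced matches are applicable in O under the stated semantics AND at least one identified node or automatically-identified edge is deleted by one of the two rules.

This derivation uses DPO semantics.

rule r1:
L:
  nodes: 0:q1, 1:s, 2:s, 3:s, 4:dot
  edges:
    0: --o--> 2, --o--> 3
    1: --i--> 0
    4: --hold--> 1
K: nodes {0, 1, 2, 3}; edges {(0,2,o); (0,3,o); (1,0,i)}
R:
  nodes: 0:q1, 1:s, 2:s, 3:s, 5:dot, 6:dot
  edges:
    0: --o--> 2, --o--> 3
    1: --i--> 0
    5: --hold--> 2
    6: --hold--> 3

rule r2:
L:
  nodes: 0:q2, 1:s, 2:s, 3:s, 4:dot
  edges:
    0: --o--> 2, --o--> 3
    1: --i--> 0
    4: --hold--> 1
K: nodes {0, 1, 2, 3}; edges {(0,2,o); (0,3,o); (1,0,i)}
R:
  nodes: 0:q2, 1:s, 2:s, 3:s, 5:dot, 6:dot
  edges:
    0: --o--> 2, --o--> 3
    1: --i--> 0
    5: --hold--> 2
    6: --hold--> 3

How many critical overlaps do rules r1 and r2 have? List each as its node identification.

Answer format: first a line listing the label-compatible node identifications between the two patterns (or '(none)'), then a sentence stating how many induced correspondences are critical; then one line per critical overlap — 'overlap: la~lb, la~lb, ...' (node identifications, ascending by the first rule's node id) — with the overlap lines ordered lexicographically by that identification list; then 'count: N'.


label-compatible node identifications between L(r1) and L(r2): 1~1, 1~2, 1~3, 2~1, 2~2, 2~3, 3~1, 3~2, 3~3, 4~4
7 of the induced correspondences are critical overlaps of r1 and r2.
overlap: 1~1, 2~2, 3~3, 4~4
overlap: 1~1, 2~2, 4~4
overlap: 1~1, 2~3, 3~2, 4~4
overlap: 1~1, 2~3, 4~4
overlap: 1~1, 3~2, 4~4
overlap: 1~1, 3~3, 4~4
overlap: 1~1, 4~4
count: 7
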